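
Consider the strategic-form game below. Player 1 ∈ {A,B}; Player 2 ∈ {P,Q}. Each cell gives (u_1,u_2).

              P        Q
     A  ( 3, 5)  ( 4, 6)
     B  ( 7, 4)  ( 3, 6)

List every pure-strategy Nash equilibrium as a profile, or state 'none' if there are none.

NE set: (A,Q)

(A,P): not NE [P1→B gives 7>3; P2→Q gives 6>5]
(A,Q): NE
(B,P): not NE [P2→Q gives 6>4]
(B,Q): not NE [P1→A gives 4>3]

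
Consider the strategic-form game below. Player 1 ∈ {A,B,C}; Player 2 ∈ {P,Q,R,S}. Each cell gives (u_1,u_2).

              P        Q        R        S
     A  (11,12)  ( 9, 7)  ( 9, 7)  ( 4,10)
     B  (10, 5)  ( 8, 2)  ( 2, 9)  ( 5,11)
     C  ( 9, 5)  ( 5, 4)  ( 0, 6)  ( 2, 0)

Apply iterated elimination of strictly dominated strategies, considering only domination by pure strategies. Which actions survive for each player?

P1 drop C (A beats it: P:11>9 Q:9>5 R:9>0 S:4>2)
P2 drop Q (P beats it: A:12>7 B:5>2)
P2 drop R (S beats it: A:10>7 B:11>9)
P1→{A,B} P2→{P,S}

Remaining: P1:{A,B} P2:{P,S}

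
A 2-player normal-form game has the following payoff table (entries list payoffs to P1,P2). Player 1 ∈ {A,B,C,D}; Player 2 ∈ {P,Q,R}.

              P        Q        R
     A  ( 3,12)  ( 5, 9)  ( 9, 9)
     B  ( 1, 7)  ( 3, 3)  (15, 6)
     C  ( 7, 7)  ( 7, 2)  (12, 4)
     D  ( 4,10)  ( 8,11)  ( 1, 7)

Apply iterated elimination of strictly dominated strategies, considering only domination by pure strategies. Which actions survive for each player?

P1 drop A (C beats it: P:7>3 Q:7>5 R:12>9)
P2 drop R (P beats it: B:7>6 C:7>4 D:10>7)
P1 drop B (C beats it: P:7>1 Q:7>3)
P1→{C,D} P2→{P,Q}

IESDS → P1:{C,D} P2:{P,Q}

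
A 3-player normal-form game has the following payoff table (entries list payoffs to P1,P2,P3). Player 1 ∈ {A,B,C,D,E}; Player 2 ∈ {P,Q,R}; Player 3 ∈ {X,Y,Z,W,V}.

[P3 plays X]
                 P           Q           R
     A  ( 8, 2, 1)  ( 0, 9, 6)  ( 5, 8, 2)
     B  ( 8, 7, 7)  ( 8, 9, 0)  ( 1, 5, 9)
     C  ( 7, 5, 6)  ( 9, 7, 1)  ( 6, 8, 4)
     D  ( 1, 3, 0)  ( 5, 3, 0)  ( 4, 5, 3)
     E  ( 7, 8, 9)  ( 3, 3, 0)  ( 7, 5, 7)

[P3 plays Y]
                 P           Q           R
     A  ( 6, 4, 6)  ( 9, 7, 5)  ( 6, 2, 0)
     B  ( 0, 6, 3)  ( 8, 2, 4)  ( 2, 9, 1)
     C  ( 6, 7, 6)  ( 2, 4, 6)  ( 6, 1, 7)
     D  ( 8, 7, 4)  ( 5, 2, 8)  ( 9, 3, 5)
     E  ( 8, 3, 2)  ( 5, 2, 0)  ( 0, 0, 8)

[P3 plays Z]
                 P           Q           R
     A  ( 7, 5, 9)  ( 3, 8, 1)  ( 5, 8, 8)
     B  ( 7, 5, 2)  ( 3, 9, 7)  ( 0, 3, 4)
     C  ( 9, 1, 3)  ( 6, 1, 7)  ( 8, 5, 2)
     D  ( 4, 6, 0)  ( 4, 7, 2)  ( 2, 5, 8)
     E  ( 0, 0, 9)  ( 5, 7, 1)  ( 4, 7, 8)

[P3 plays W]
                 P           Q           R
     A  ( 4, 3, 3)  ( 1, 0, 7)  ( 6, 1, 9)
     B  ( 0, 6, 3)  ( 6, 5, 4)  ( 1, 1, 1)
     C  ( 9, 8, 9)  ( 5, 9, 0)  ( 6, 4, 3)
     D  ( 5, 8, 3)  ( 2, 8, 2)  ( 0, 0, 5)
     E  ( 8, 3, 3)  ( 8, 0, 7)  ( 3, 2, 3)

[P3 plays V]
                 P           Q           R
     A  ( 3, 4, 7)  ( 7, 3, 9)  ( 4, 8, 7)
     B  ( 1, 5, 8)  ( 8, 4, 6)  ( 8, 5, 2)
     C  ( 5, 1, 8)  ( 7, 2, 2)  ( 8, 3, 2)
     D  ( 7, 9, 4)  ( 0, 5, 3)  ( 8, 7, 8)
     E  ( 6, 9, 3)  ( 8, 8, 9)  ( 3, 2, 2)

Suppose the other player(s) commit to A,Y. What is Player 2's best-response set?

BR_2 = {Q}

u_2(P vs A,Y) = 4
u_2(Q vs A,Y) = 7
u_2(R vs A,Y) = 2
max payoff 7 at {Q}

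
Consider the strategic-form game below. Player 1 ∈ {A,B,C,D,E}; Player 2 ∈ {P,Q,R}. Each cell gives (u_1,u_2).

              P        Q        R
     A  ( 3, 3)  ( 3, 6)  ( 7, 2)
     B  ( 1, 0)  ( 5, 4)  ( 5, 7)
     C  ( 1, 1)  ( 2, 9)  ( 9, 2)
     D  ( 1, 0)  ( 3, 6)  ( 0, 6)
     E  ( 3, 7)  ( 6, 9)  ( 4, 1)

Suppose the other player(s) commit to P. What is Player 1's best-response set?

u_1(A vs P) = 3
u_1(B vs P) = 1
u_1(C vs P) = 1
u_1(D vs P) = 1
u_1(E vs P) = 3
max payoff 3 at {A,E}

argmax u_1 = {A,E}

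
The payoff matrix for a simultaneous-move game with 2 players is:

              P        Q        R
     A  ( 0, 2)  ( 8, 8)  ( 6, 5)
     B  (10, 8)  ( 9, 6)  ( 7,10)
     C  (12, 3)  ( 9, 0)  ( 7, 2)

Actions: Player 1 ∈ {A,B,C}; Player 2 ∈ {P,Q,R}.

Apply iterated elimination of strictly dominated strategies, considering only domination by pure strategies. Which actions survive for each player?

Survivors P1:{B,C} P2:{P,R}

P1 drop A (B beats it: P:10>0 Q:9>8 R:7>6)
P2 drop Q (P beats it: B:8>6 C:3>0)
P1→{B,C} P2→{P,R}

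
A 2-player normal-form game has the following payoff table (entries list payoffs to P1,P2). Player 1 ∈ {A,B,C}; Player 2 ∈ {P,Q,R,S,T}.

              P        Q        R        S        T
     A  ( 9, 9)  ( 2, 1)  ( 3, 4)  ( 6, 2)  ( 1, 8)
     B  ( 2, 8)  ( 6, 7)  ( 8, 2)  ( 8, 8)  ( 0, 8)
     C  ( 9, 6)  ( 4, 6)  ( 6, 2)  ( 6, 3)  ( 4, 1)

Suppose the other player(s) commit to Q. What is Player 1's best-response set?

u_1(A vs Q) = 2
u_1(B vs Q) = 6
u_1(C vs Q) = 4
max payoff 6 at {B}

BR_1 = {B}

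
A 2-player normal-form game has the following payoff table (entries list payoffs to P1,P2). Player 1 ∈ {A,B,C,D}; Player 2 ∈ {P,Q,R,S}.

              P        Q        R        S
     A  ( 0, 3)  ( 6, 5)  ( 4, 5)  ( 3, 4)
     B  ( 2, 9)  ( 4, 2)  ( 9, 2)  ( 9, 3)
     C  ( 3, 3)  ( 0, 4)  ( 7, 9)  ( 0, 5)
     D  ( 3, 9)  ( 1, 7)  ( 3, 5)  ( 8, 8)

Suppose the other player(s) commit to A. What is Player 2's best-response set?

P2 best: {Q,R}

u_2(P vs A) = 3
u_2(Q vs A) = 5
u_2(R vs A) = 5
u_2(S vs A) = 4
max payoff 5 at {Q,R}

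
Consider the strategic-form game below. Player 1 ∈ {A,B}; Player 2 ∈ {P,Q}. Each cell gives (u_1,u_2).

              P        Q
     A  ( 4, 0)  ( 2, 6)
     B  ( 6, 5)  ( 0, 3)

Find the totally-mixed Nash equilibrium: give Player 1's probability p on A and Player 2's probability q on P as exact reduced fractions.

(p,q) = (1/4, 1/2)

P1 indiff ⇒ q·4+(1-q)·2 = q·6+(1-q)·0 ⇒ q(-2) = (1-q)(-2) ⇒ q = 1/2
P2 indiff ⇒ p·0+(1-p)·5 = p·6+(1-p)·3 ⇒ p(-6) = (1-p)(-2) ⇒ p = 1/4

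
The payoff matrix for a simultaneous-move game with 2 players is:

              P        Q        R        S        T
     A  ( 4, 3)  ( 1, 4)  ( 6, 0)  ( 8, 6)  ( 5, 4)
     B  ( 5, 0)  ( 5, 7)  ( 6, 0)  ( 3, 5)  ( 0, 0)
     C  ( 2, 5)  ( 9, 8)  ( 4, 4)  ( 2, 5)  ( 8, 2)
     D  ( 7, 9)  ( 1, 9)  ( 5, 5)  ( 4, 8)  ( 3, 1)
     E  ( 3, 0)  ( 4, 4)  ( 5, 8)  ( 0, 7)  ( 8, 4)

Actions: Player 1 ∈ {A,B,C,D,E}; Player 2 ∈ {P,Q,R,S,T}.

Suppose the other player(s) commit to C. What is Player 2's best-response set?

P2 best: {Q}

u_2(P vs C) = 5
u_2(Q vs C) = 8
u_2(R vs C) = 4
u_2(S vs C) = 5
u_2(T vs C) = 2
max payoff 8 at {Q}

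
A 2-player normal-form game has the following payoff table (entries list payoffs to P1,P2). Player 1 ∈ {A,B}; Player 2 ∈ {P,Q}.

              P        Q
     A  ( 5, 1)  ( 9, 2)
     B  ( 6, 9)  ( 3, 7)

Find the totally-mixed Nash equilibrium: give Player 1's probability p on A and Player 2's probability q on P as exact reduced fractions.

P1 mixes 2/3 on A; P2 mixes 6/7 on P

P1 indiff ⇒ q·5+(1-q)·9 = q·6+(1-q)·3 ⇒ q(-1) = (1-q)(-6) ⇒ q = 6/7
P2 indiff ⇒ p·1+(1-p)·9 = p·2+(1-p)·7 ⇒ p(-1) = (1-p)(-2) ⇒ p = 2/3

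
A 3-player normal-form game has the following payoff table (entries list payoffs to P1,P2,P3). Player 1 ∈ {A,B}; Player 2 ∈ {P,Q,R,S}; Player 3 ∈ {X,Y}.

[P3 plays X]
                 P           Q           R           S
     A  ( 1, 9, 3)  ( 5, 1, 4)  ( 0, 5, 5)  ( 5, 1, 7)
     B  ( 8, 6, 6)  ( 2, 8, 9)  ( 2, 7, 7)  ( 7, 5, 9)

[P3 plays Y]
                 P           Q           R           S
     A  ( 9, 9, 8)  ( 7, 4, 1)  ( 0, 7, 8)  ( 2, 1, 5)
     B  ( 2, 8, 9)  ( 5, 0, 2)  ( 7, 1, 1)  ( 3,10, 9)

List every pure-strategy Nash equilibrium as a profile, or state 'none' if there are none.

PSNE = {(A,P,Y), (B,S,Y)}

(A,P,X): not NE [P1→B gives 8>1; P3→Y gives 8>3]
(A,P,Y): NE
(A,Q,X): not NE [P2→P gives 9>1]
(A,Q,Y): not NE [P2→P gives 9>4; P3→X gives 4>1]
(A,R,X): not NE [P1→B gives 2>0; P2→P gives 9>5; P3→Y gives 8>5]
(A,R,Y): not NE [P1→B gives 7>0; P2→P gives 9>7]
(A,S,X): not NE [P1→B gives 7>5; P2→P gives 9>1]
(A,S,Y): not NE [P1→B gives 3>2; P2→P gives 9>1; P3→X gives 7>5]
(B,P,X): not NE [P2→Q gives 8>6; P3→Y gives 9>6]
(B,P,Y): not NE [P1→A gives 9>2; P2→S gives 10>8]
(B,Q,X): not NE [P1→A gives 5>2]
(B,Q,Y): not NE [P1→A gives 7>5; P2→S gives 10>0; P3→X gives 9>2]
(B,R,X): not NE [P2→Q gives 8>7]
(B,R,Y): not NE [P2→S gives 10>1; P3→X gives 7>1]
(B,S,X): not NE [P2→Q gives 8>5]
(B,S,Y): NE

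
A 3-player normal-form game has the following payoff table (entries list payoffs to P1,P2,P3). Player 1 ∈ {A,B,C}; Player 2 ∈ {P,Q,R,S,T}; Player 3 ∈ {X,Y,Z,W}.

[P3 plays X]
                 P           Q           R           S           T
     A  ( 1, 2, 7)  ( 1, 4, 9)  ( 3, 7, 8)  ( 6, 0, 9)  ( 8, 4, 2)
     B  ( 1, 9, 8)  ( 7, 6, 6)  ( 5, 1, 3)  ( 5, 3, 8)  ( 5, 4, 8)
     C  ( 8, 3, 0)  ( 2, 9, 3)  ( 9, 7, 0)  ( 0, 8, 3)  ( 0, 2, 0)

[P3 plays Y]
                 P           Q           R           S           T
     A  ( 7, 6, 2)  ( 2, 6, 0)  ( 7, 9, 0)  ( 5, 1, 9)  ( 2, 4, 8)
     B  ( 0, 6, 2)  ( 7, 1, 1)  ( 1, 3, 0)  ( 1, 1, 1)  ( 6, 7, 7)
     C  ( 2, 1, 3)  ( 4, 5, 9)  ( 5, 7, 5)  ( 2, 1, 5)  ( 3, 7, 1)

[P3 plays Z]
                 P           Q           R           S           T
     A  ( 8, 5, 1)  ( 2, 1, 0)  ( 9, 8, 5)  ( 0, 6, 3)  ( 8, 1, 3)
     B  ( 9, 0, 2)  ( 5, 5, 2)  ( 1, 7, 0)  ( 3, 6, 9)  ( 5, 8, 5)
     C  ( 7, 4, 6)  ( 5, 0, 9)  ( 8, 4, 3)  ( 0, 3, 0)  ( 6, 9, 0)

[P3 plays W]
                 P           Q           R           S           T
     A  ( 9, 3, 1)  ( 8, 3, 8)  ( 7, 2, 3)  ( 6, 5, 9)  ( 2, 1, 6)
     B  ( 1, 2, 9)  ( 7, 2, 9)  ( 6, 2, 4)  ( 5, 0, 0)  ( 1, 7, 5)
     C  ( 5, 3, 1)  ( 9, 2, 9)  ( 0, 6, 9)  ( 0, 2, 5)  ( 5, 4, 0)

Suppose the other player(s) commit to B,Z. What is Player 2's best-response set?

u_2(P vs B,Z) = 0
u_2(Q vs B,Z) = 5
u_2(R vs B,Z) = 7
u_2(S vs B,Z) = 6
u_2(T vs B,Z) = 8
max payoff 8 at {T}

argmax u_2 = {T}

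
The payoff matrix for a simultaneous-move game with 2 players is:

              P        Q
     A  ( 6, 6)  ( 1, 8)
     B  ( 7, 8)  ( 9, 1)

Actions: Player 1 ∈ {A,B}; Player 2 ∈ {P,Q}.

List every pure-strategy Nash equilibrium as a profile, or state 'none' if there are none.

PSNE = {(B,P)}

(A,P): not NE [P1→B gives 7>6; P2→Q gives 8>6]
(A,Q): not NE [P1→B gives 9>1]
(B,P): NE
(B,Q): not NE [P2→P gives 8>1]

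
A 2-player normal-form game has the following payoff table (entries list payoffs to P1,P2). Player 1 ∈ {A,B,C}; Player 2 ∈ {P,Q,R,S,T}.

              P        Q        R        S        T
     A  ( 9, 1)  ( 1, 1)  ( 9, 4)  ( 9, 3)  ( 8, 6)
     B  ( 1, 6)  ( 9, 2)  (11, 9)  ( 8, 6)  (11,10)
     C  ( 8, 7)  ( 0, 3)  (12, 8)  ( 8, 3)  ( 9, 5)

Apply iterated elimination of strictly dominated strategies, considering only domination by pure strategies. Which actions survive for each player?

Remaining: P1:{B,C} P2:{R,T}

P2 drop P (R beats it: A:4>1 B:9>6 C:8>7)
P2 drop Q (R beats it: A:4>1 B:9>2 C:8>3)
P2 drop S (R beats it: A:4>3 B:9>6 C:8>3)
P1 drop A (B beats it: R:11>9 T:11>8)
P1→{B,C} P2→{R,T}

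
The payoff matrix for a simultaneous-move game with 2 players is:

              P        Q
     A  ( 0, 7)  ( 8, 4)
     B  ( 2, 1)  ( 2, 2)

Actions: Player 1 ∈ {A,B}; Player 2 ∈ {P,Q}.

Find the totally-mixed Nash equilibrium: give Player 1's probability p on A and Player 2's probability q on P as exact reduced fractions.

P1 mixes 1/4 on A; P2 mixes 3/4 on P

P1 indiff ⇒ q·0+(1-q)·8 = q·2+(1-q)·2 ⇒ q(-2) = (1-q)(-6) ⇒ q = 3/4
P2 indiff ⇒ p·7+(1-p)·1 = p·4+(1-p)·2 ⇒ p(3) = (1-p)(1) ⇒ p = 1/4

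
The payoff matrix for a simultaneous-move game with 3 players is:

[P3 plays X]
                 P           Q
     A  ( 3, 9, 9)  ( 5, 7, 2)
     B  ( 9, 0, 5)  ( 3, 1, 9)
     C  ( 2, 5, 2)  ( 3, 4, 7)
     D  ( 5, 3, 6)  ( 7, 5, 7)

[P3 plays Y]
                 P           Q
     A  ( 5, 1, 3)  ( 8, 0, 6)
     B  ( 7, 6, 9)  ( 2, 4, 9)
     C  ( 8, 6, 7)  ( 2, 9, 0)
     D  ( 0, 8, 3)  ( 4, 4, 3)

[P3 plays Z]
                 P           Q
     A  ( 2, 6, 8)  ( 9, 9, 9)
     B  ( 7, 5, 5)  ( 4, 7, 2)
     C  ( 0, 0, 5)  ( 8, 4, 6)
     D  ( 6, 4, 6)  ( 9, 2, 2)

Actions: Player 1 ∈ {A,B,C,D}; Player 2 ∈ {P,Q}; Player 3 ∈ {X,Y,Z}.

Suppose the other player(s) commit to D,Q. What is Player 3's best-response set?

BR_3 = {X}

u_3(X vs D,Q) = 7
u_3(Y vs D,Q) = 3
u_3(Z vs D,Q) = 2
max payoff 7 at {X}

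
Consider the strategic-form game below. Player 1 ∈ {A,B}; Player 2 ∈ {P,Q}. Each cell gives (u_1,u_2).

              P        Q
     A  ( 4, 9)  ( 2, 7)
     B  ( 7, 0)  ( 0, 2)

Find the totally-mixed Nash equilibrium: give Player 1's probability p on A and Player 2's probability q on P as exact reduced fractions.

p=1/2, q=2/5

P1 indiff ⇒ q·4+(1-q)·2 = q·7+(1-q)·0 ⇒ q(-3) = (1-q)(-2) ⇒ q = 2/5
P2 indiff ⇒ p·9+(1-p)·0 = p·7+(1-p)·2 ⇒ p(2) = (1-p)(2) ⇒ p = 1/2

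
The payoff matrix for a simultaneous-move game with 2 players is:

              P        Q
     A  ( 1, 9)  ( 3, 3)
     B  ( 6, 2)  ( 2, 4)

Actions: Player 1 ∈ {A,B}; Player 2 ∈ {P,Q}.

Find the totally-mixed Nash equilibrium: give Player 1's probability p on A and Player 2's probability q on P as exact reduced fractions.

(p,q) = (1/4, 1/6)

P1 indiff ⇒ q·1+(1-q)·3 = q·6+(1-q)·2 ⇒ q(-5) = (1-q)(-1) ⇒ q = 1/6
P2 indiff ⇒ p·9+(1-p)·2 = p·3+(1-p)·4 ⇒ p(6) = (1-p)(2) ⇒ p = 1/4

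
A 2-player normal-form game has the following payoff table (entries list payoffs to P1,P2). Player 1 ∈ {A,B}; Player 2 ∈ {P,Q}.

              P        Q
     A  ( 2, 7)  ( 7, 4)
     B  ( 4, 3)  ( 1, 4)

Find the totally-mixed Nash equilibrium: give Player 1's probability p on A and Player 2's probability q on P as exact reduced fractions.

P1 indiff ⇒ q·2+(1-q)·7 = q·4+(1-q)·1 ⇒ q(-2) = (1-q)(-6) ⇒ q = 3/4
P2 indiff ⇒ p·7+(1-p)·3 = p·4+(1-p)·4 ⇒ p(3) = (1-p)(1) ⇒ p = 1/4

p=1/4, q=3/4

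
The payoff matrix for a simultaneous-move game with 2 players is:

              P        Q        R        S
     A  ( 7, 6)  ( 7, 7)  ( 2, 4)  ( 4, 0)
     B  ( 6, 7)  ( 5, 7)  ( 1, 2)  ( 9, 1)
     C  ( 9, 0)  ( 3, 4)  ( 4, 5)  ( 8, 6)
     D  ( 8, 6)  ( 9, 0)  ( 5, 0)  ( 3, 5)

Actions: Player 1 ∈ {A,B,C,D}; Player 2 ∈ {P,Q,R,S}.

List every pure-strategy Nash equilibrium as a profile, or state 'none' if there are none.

PSNE: ∅

(A,P): not NE [P1→C gives 9>7; P2→Q gives 7>6]
(A,Q): not NE [P1→D gives 9>7]
(A,R): not NE [P1→D gives 5>2; P2→Q gives 7>4]
(A,S): not NE [P1→B gives 9>4; P2→Q gives 7>0]
(B,P): not NE [P1→C gives 9>6]
(B,Q): not NE [P1→D gives 9>5]
(B,R): not NE [P1→D gives 5>1; P2→Q gives 7>2]
(B,S): not NE [P2→Q gives 7>1]
(C,P): not NE [P2→S gives 6>0]
(C,Q): not NE [P1→D gives 9>3; P2→S gives 6>4]
(C,R): not NE [P1→D gives 5>4; P2→S gives 6>5]
(C,S): not NE [P1→B gives 9>8]
(D,P): not NE [P1→C gives 9>8]
(D,Q): not NE [P2→P gives 6>0]
(D,R): not NE [P2→P gives 6>0]
(D,S): not NE [P1→B gives 9>3; P2→P gives 6>5]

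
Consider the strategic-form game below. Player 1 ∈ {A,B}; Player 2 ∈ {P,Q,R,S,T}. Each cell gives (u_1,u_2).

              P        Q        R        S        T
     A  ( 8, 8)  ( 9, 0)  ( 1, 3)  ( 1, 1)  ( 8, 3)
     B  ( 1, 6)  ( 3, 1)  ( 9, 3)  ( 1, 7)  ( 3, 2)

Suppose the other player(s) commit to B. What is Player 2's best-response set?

u_2(P vs B) = 6
u_2(Q vs B) = 1
u_2(R vs B) = 3
u_2(S vs B) = 7
u_2(T vs B) = 2
max payoff 7 at {S}

BR_2 = {S}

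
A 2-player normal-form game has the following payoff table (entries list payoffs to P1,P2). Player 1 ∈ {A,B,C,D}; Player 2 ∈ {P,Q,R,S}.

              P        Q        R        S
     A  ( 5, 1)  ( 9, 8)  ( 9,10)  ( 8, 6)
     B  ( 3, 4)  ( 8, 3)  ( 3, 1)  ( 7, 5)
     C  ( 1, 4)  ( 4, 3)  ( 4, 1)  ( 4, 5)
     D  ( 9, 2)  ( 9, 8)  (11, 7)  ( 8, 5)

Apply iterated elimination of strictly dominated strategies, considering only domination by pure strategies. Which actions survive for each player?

Survivors P1:{A,D} P2:{Q,R}

P1 drop B (A beats it: P:5>3 Q:9>8 R:9>3 S:8>7)
P1 drop C (A beats it: P:5>1 Q:9>4 R:9>4 S:8>4)
P2 drop P (Q beats it: A:8>1 D:8>2)
P2 drop S (Q beats it: A:8>6 D:8>5)
P1→{A,D} P2→{Q,R}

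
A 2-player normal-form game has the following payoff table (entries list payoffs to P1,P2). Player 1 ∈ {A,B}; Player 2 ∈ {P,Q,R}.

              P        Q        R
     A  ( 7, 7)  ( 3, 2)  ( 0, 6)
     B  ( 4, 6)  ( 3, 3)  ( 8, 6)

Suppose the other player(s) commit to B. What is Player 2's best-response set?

argmax u_2 = {P,R}

u_2(P vs B) = 6
u_2(Q vs B) = 3
u_2(R vs B) = 6
max payoff 6 at {P,R}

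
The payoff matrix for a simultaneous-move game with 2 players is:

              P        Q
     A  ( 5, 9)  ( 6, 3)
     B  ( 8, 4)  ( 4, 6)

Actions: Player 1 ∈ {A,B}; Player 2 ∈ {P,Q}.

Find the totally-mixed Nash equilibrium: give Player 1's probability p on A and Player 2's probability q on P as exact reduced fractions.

p=1/4, q=2/5

P1 indiff ⇒ q·5+(1-q)·6 = q·8+(1-q)·4 ⇒ q(-3) = (1-q)(-2) ⇒ q = 2/5
P2 indiff ⇒ p·9+(1-p)·4 = p·3+(1-p)·6 ⇒ p(6) = (1-p)(2) ⇒ p = 1/4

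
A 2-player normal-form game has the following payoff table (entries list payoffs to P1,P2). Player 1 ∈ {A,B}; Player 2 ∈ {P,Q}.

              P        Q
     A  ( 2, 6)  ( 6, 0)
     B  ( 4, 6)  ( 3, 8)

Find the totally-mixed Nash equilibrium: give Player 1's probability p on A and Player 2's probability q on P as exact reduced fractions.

P1 indiff ⇒ q·2+(1-q)·6 = q·4+(1-q)·3 ⇒ q(-2) = (1-q)(-3) ⇒ q = 3/5
P2 indiff ⇒ p·6+(1-p)·6 = p·0+(1-p)·8 ⇒ p(6) = (1-p)(2) ⇒ p = 1/4

(p,q) = (1/4, 3/5)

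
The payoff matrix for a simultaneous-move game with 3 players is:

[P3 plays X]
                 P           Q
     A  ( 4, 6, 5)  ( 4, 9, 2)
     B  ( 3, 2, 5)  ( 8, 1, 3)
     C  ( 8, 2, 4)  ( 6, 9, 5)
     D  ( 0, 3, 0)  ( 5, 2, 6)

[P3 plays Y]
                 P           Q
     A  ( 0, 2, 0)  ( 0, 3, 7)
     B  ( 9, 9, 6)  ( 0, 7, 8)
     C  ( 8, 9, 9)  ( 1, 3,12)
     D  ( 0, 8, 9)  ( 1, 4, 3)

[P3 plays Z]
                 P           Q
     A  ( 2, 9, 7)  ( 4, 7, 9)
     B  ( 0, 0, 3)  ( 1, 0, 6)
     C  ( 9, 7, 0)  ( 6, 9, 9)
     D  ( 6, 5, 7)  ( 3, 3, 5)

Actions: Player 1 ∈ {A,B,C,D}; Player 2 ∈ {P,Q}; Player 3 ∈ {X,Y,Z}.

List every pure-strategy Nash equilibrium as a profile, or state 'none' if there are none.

(A,P,X): not NE [P1→C gives 8>4; P2→Q gives 9>6; P3→Z gives 7>5]
(A,P,Y): not NE [P1→B gives 9>0; P2→Q gives 3>2; P3→Z gives 7>0]
(A,P,Z): not NE [P1→C gives 9>2]
(A,Q,X): not NE [P1→B gives 8>4; P3→Z gives 9>2]
(A,Q,Y): not NE [P1→D gives 1>0; P3→Z gives 9>7]
(A,Q,Z): not NE [P1→C gives 6>4; P2→P gives 9>7]
(B,P,X): not NE [P1→C gives 8>3; P3→Y gives 6>5]
(B,P,Y): NE
(B,P,Z): not NE [P1→C gives 9>0; P3→Y gives 6>3]
(B,Q,X): not NE [P2→P gives 2>1; P3→Y gives 8>3]
(B,Q,Y): not NE [P1→D gives 1>0; P2→P gives 9>7]
(B,Q,Z): not NE [P1→C gives 6>1; P3→Y gives 8>6]
(C,P,X): not NE [P2→Q gives 9>2; P3→Y gives 9>4]
(C,P,Y): not NE [P1→B gives 9>8]
(C,P,Z): not NE [P2→Q gives 9>7; P3→Y gives 9>0]
(C,Q,X): not NE [P1→B gives 8>6; P3→Y gives 12>5]
(C,Q,Y): not NE [P2→P gives 9>3]
(C,Q,Z): not NE [P3→Y gives 12>9]
(D,P,X): not NE [P1→C gives 8>0; P3→Y gives 9>0]
(D,P,Y): not NE [P1→B gives 9>0]
(D,P,Z): not NE [P1→C gives 9>6; P3→Y gives 9>7]
(D,Q,X): not NE [P1→B gives 8>5; P2→P gives 3>2]
(D,Q,Y): not NE [P2→P gives 8>4; P3→X gives 6>3]
(D,Q,Z): not NE [P1→C gives 6>3; P2→P gives 5>3; P3→X gives 6>5]

Nash profiles: (B,P,Y)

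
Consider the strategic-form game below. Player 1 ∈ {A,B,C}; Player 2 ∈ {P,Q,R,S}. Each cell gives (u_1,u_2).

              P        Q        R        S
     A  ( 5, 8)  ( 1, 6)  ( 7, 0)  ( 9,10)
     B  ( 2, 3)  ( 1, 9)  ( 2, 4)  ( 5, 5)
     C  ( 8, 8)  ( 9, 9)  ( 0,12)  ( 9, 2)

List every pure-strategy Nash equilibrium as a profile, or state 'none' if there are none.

Nash profiles: (A,S)

(A,P): not NE [P1→C gives 8>5; P2→S gives 10>8]
(A,Q): not NE [P1→C gives 9>1; P2→S gives 10>6]
(A,R): not NE [P2→S gives 10>0]
(A,S): NE
(B,P): not NE [P1→C gives 8>2; P2→Q gives 9>3]
(B,Q): not NE [P1→C gives 9>1]
(B,R): not NE [P1→A gives 7>2; P2→Q gives 9>4]
(B,S): not NE [P1→C gives 9>5; P2→Q gives 9>5]
(C,P): not NE [P2→R gives 12>8]
(C,Q): not NE [P2→R gives 12>9]
(C,R): not NE [P1→A gives 7>0]
(C,S): not NE [P2→R gives 12>2]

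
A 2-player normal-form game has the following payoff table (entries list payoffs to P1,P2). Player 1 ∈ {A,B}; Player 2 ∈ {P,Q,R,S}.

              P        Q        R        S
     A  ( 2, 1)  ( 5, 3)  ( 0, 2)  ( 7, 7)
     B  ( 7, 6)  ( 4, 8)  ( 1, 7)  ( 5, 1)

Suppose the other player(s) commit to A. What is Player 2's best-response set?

BR_2 = {S}

u_2(P vs A) = 1
u_2(Q vs A) = 3
u_2(R vs A) = 2
u_2(S vs A) = 7
max payoff 7 at {S}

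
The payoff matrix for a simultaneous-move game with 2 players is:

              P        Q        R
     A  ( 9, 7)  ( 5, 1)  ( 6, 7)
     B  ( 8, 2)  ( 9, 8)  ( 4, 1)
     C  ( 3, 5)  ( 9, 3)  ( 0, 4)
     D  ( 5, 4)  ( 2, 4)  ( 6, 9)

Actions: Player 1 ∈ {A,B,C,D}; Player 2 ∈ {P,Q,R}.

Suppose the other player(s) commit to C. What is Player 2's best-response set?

u_2(P vs C) = 5
u_2(Q vs C) = 3
u_2(R vs C) = 4
max payoff 5 at {P}

BR_2 = {P}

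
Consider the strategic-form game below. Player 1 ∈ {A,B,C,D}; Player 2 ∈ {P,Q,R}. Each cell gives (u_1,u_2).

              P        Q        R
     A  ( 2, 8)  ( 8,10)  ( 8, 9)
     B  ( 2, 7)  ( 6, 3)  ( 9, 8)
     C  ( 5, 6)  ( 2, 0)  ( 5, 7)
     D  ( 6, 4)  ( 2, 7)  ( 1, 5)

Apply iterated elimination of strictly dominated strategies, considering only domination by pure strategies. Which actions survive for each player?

Remaining: P1:{A,B} P2:{Q,R}

P2 drop P (R beats it: A:9>8 B:8>7 C:7>6 D:5>4)
P1 drop C (A beats it: Q:8>2 R:8>5)
P1 drop D (A beats it: Q:8>2 R:8>1)
P1→{A,B} P2→{Q,R}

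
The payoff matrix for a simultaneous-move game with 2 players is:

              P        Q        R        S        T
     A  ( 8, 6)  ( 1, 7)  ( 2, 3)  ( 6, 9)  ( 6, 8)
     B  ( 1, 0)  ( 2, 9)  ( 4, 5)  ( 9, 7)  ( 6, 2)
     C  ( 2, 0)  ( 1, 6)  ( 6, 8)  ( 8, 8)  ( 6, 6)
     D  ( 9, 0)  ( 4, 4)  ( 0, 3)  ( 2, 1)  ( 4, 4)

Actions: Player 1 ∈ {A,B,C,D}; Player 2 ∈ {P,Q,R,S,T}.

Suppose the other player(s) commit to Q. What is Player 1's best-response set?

u_1(A vs Q) = 1
u_1(B vs Q) = 2
u_1(C vs Q) = 1
u_1(D vs Q) = 4
max payoff 4 at {D}

argmax u_1 = {D}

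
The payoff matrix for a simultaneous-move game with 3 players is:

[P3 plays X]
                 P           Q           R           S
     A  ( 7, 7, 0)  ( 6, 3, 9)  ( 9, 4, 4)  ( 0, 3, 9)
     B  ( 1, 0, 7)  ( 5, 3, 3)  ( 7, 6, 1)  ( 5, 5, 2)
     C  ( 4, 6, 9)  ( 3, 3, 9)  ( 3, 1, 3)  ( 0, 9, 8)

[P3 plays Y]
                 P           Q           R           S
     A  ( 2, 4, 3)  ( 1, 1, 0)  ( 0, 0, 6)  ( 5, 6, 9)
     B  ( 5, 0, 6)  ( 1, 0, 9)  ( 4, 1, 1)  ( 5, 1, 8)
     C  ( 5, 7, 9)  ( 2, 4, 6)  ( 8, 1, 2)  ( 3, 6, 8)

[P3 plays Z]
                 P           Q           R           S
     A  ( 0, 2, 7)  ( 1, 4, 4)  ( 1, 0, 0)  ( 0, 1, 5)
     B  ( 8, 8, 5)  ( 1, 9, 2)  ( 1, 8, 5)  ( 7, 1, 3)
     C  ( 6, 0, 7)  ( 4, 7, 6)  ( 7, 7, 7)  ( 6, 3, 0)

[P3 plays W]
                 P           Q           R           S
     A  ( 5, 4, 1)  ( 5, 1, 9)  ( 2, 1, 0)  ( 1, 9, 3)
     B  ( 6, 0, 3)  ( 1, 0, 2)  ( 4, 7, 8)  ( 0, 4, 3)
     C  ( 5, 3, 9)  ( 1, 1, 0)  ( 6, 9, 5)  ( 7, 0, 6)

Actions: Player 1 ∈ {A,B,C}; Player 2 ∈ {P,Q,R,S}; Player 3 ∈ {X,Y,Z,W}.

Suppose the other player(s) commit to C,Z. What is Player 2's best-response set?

BR_2 = {Q,R}

u_2(P vs C,Z) = 0
u_2(Q vs C,Z) = 7
u_2(R vs C,Z) = 7
u_2(S vs C,Z) = 3
max payoff 7 at {Q,R}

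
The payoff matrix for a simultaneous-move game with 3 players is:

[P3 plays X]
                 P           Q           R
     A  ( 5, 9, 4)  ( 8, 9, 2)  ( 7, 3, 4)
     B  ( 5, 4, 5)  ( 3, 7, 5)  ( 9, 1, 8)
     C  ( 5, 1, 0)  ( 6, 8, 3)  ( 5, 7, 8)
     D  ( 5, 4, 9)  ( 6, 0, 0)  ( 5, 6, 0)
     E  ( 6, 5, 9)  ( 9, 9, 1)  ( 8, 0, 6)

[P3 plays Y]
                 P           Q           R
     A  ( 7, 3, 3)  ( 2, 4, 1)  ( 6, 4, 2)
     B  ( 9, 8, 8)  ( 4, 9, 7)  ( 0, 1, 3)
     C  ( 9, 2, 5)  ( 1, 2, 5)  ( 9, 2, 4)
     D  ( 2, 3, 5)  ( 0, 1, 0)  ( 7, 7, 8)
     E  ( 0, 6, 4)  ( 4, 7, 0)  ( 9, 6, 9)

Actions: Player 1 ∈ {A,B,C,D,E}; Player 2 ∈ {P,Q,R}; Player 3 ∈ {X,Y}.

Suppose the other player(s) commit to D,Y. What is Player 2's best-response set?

argmax u_2 = {R}

u_2(P vs D,Y) = 3
u_2(Q vs D,Y) = 1
u_2(R vs D,Y) = 7
max payoff 7 at {R}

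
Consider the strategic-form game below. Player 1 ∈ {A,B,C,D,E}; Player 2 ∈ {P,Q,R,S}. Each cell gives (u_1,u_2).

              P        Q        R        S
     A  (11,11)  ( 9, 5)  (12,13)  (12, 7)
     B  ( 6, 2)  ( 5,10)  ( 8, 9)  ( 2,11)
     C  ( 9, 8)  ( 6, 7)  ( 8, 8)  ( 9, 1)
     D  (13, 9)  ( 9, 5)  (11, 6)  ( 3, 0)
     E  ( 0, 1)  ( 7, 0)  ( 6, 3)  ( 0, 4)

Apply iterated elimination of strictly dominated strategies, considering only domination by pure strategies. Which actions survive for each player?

P1 drop B (A beats it: P:11>6 Q:9>5 R:12>8 S:12>2)
P1 drop C (A beats it: P:11>9 Q:9>6 R:12>8 S:12>9)
P1 drop E (A beats it: P:11>0 Q:9>7 R:12>6 S:12>0)
P2 drop Q (P beats it: A:11>5 D:9>5)
P2 drop S (P beats it: A:11>7 D:9>0)
P1→{A,D} P2→{P,R}

Survivors P1:{A,D} P2:{P,R}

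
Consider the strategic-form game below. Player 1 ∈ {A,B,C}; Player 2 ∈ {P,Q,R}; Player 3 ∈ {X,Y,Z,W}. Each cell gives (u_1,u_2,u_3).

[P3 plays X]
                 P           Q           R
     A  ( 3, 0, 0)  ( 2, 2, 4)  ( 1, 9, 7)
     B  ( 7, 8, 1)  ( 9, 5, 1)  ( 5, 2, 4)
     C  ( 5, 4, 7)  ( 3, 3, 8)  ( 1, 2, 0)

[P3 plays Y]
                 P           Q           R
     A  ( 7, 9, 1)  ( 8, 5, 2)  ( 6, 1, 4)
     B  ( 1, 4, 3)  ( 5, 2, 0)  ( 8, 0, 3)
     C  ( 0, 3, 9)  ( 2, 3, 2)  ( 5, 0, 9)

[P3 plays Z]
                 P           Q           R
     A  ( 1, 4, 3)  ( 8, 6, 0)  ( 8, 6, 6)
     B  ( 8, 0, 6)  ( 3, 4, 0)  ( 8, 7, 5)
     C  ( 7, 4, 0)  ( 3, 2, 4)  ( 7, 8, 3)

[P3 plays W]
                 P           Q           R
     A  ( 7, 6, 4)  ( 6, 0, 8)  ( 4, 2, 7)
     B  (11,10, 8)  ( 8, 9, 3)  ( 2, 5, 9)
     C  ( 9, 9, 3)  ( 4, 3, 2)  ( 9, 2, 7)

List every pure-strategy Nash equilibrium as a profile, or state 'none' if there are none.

PSNE = {(B,P,W)}

(A,P,X): not NE [P1→B gives 7>3; P2→R gives 9>0; P3→W gives 4>0]
(A,P,Y): not NE [P3→W gives 4>1]
(A,P,Z): not NE [P1→B gives 8>1; P2→R gives 6>4; P3→W gives 4>3]
(A,P,W): not NE [P1→B gives 11>7]
(A,Q,X): not NE [P1→B gives 9>2; P2→R gives 9>2; P3→W gives 8>4]
(A,Q,Y): not NE [P2→P gives 9>5; P3→W gives 8>2]
(A,Q,Z): not NE [P3→W gives 8>0]
(A,Q,W): not NE [P1→B gives 8>6; P2→P gives 6>0]
(A,R,X): not NE [P1→B gives 5>1]
(A,R,Y): not NE [P1→B gives 8>6; P2→P gives 9>1; P3→W gives 7>4]
(A,R,Z): not NE [P3→W gives 7>6]
(A,R,W): not NE [P1→C gives 9>4; P2→P gives 6>2]
(B,P,X): not NE [P3→W gives 8>1]
(B,P,Y): not NE [P1→A gives 7>1; P3→W gives 8>3]
(B,P,Z): not NE [P2→R gives 7>0; P3→W gives 8>6]
(B,P,W): NE
(B,Q,X): not NE [P2→P gives 8>5; P3→W gives 3>1]
(B,Q,Y): not NE [P1→A gives 8>5; P2→P gives 4>2; P3→W gives 3>0]
(B,Q,Z): not NE [P1→A gives 8>3; P2→R gives 7>4; P3→W gives 3>0]
(B,Q,W): not NE [P2→P gives 10>9]
(B,R,X): not NE [P2→P gives 8>2; P3→W gives 9>4]
(B,R,Y): not NE [P2→P gives 4>0; P3→W gives 9>3]
(B,R,Z): not NE [P3→W gives 9>5]
(B,R,W): not NE [P1→C gives 9>2; P2→P gives 10>5]
(C,P,X): not NE [P1→B gives 7>5; P3→Y gives 9>7]
(C,P,Y): not NE [P1→A gives 7>0]
(C,P,Z): not NE [P1→B gives 8>7; P2→R gives 8>4; P3→Y gives 9>0]
(C,P,W): not NE [P1→B gives 11>9; P3→Y gives 9>3]
(C,Q,X): not NE [P1→B gives 9>3; P2→P gives 4>3]
(C,Q,Y): not NE [P1→A gives 8>2; P3→X gives 8>2]
(C,Q,Z): not NE [P1→A gives 8>3; P2→R gives 8>2; P3→X gives 8>4]
(C,Q,W): not NE [P1→B gives 8>4; P2→P gives 9>3; P3→X gives 8>2]
(C,R,X): not NE [P1→B gives 5>1; P2→P gives 4>2; P3→Y gives 9>0]
(C,R,Y): not NE [P1→B gives 8>5; P2→Q gives 3>0]
(C,R,Z): not NE [P1→B gives 8>7; P3→Y gives 9>3]
(C,R,W): not NE [P2→P gives 9>2; P3→Y gives 9>7]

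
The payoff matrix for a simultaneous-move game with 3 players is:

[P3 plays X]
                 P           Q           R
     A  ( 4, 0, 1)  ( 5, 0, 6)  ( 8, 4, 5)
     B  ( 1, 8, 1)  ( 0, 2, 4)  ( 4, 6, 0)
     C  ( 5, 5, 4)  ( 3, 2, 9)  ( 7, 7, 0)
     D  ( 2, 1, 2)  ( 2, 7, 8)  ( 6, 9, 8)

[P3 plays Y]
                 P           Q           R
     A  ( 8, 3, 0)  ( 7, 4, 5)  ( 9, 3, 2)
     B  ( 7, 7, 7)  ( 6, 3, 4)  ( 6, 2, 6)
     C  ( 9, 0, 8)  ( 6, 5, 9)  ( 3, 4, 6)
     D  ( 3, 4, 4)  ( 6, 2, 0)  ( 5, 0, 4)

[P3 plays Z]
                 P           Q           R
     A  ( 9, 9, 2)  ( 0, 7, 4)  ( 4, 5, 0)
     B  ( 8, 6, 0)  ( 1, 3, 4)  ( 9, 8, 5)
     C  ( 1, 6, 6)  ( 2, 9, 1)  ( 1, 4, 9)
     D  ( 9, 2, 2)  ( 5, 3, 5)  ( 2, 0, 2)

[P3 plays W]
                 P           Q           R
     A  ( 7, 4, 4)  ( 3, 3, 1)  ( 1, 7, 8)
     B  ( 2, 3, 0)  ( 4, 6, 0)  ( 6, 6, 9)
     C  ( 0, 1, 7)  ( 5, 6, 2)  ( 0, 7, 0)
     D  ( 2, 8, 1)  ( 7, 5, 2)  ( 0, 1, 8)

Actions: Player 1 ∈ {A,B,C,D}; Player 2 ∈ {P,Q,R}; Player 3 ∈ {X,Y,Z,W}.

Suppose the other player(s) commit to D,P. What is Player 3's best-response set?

u_3(X vs D,P) = 2
u_3(Y vs D,P) = 4
u_3(Z vs D,P) = 2
u_3(W vs D,P) = 1
max payoff 4 at {Y}

P3 best: {Y}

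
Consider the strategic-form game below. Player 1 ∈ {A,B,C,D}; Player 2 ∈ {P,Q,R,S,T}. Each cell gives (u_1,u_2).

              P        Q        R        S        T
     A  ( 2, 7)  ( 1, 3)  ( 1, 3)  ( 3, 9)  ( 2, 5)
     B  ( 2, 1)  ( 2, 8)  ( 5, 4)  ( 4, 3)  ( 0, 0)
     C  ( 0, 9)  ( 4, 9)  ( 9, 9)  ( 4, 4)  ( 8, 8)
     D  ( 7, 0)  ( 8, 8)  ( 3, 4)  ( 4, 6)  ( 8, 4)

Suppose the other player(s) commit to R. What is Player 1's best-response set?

P1 best: {C}

u_1(A vs R) = 1
u_1(B vs R) = 5
u_1(C vs R) = 9
u_1(D vs R) = 3
max payoff 9 at {C}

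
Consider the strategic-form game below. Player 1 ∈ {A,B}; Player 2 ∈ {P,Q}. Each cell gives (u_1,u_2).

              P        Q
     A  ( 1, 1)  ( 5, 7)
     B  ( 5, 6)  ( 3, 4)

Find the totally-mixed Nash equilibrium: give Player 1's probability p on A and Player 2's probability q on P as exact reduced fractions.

(p,q) = (1/4, 1/3)

P1 indiff ⇒ q·1+(1-q)·5 = q·5+(1-q)·3 ⇒ q(-4) = (1-q)(-2) ⇒ q = 1/3
P2 indiff ⇒ p·1+(1-p)·6 = p·7+(1-p)·4 ⇒ p(-6) = (1-p)(-2) ⇒ p = 1/4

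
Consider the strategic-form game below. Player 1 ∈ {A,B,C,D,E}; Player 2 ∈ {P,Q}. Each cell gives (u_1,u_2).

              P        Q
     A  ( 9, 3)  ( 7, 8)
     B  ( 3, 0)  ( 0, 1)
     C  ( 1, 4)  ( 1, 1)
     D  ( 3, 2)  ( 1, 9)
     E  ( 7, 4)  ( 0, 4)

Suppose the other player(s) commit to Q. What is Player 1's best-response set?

BR_1 = {A}

u_1(A vs Q) = 7
u_1(B vs Q) = 0
u_1(C vs Q) = 1
u_1(D vs Q) = 1
u_1(E vs Q) = 0
max payoff 7 at {A}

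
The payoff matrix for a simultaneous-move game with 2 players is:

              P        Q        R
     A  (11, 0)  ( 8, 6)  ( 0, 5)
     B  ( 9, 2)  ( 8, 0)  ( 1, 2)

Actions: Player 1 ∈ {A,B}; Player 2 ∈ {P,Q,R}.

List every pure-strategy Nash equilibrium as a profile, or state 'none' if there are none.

(A,P): not NE [P2→Q gives 6>0]
(A,Q): NE
(A,R): not NE [P1→B gives 1>0; P2→Q gives 6>5]
(B,P): not NE [P1→A gives 11>9]
(B,Q): not NE [P2→R gives 2>0]
(B,R): NE

Nash profiles: (A,Q), (B,R)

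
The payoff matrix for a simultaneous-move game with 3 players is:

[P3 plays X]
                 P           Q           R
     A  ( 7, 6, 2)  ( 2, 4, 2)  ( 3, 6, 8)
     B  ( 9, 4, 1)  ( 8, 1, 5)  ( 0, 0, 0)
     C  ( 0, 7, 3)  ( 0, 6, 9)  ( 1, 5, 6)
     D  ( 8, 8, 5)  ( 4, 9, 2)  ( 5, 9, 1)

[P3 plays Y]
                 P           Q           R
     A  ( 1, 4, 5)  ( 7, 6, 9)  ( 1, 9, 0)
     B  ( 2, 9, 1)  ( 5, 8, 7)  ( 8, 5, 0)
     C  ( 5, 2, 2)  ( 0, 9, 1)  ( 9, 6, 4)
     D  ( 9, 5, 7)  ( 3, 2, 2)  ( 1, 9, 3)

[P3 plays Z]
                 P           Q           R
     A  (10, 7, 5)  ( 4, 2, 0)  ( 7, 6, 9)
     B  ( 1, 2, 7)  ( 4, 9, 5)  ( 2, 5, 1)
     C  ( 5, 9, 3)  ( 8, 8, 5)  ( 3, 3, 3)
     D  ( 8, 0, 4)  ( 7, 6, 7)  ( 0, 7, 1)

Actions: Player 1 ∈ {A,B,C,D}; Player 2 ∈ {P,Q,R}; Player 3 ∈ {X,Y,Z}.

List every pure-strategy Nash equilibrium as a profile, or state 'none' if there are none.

(A,P,X): not NE [P1→B gives 9>7; P3→Z gives 5>2]
(A,P,Y): not NE [P1→D gives 9>1; P2→R gives 9>4]
(A,P,Z): NE
(A,Q,X): not NE [P1→B gives 8>2; P2→R gives 6>4; P3→Y gives 9>2]
(A,Q,Y): not NE [P2→R gives 9>6]
(A,Q,Z): not NE [P1→C gives 8>4; P2→P gives 7>2; P3→Y gives 9>0]
(A,R,X): not NE [P1→D gives 5>3; P3→Z gives 9>8]
(A,R,Y): not NE [P1→C gives 9>1; P3→Z gives 9>0]
(A,R,Z): not NE [P2→P gives 7>6]
(B,P,X): not NE [P3→Z gives 7>1]
(B,P,Y): not NE [P1→D gives 9>2; P3→Z gives 7>1]
(B,P,Z): not NE [P1→A gives 10>1; P2→Q gives 9>2]
(B,Q,X): not NE [P2→P gives 4>1; P3→Y gives 7>5]
(B,Q,Y): not NE [P1→A gives 7>5; P2→P gives 9>8]
(B,Q,Z): not NE [P1→C gives 8>4; P3→Y gives 7>5]
(B,R,X): not NE [P1→D gives 5>0; P2→P gives 4>0; P3→Z gives 1>0]
(B,R,Y): not NE [P1→C gives 9>8; P2→P gives 9>5; P3→Z gives 1>0]
(B,R,Z): not NE [P1→A gives 7>2; P2→Q gives 9>5]
(C,P,X): not NE [P1→B gives 9>0]
(C,P,Y): not NE [P1→D gives 9>5; P2→Q gives 9>2; P3→Z gives 3>2]
(C,P,Z): not NE [P1→A gives 10>5]
(C,Q,X): not NE [P1→B gives 8>0; P2→P gives 7>6]
(C,Q,Y): not NE [P1→A gives 7>0; P3→X gives 9>1]
(C,Q,Z): not NE [P2→P gives 9>8; P3→X gives 9>5]
(C,R,X): not NE [P1→D gives 5>1; P2→P gives 7>5]
(C,R,Y): not NE [P2→Q gives 9>6; P3→X gives 6>4]
(C,R,Z): not NE [P1→A gives 7>3; P2→P gives 9>3; P3→X gives 6>3]
(D,P,X): not NE [P1→B gives 9>8; P2→R gives 9>8; P3→Y gives 7>5]
(D,P,Y): not NE [P2→R gives 9>5]
(D,P,Z): not NE [P1→A gives 10>8; P2→R gives 7>0; P3→Y gives 7>4]
(D,Q,X): not NE [P1→B gives 8>4; P3→Z gives 7>2]
(D,Q,Y): not NE [P1→A gives 7>3; P2→R gives 9>2; P3→Z gives 7>2]
(D,Q,Z): not NE [P1→C gives 8>7; P2→R gives 7>6]
(D,R,X): not NE [P3→Y gives 3>1]
(D,R,Y): not NE [P1→C gives 9>1]
(D,R,Z): not NE [P1→A gives 7>0; P3→Y gives 3>1]

PSNE = {(A,P,Z)}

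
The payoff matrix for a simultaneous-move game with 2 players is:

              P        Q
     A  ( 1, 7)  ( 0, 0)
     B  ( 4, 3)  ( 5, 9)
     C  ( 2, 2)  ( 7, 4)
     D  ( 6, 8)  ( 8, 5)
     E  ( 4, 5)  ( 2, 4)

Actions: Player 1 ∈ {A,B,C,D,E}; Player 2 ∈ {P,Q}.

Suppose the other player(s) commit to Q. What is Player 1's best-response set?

argmax u_1 = {D}

u_1(A vs Q) = 0
u_1(B vs Q) = 5
u_1(C vs Q) = 7
u_1(D vs Q) = 8
u_1(E vs Q) = 2
max payoff 8 at {D}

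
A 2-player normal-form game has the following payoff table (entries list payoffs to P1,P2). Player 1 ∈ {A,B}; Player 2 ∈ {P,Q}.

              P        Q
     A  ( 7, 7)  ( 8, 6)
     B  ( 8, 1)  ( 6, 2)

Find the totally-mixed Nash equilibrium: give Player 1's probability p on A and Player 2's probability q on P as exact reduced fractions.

P1 mixes 1/2 on A; P2 mixes 2/3 on P

P1 indiff ⇒ q·7+(1-q)·8 = q·8+(1-q)·6 ⇒ q(-1) = (1-q)(-2) ⇒ q = 2/3
P2 indiff ⇒ p·7+(1-p)·1 = p·6+(1-p)·2 ⇒ p(1) = (1-p)(1) ⇒ p = 1/2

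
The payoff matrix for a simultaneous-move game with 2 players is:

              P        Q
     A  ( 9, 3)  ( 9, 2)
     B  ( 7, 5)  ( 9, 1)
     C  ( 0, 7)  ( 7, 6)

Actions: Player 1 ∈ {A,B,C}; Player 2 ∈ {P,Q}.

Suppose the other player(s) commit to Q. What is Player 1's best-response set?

u_1(A vs Q) = 9
u_1(B vs Q) = 9
u_1(C vs Q) = 7
max payoff 9 at {A,B}

P1 best: {A,B}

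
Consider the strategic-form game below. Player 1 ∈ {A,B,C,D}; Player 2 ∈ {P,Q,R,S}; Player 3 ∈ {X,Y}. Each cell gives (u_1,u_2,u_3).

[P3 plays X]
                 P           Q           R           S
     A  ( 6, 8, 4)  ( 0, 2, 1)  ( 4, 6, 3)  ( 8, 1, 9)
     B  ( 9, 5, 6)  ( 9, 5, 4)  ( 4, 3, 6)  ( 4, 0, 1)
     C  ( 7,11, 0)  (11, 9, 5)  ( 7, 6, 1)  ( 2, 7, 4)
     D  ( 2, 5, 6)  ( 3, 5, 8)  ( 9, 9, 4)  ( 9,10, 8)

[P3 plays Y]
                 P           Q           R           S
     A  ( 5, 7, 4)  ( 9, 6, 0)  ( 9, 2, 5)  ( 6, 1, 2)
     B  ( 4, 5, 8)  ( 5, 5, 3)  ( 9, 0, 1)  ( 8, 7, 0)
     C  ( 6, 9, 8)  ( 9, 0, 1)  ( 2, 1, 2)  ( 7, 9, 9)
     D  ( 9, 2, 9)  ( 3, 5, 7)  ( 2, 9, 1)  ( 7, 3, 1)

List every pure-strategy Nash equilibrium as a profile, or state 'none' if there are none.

(A,P,X): not NE [P1→B gives 9>6]
(A,P,Y): not NE [P1→D gives 9>5]
(A,Q,X): not NE [P1→C gives 11>0; P2→P gives 8>2]
(A,Q,Y): not NE [P2→P gives 7>6; P3→X gives 1>0]
(A,R,X): not NE [P1→D gives 9>4; P2→P gives 8>6; P3→Y gives 5>3]
(A,R,Y): not NE [P2→P gives 7>2]
(A,S,X): not NE [P1→D gives 9>8; P2→P gives 8>1]
(A,S,Y): not NE [P1→B gives 8>6; P2→P gives 7>1; P3→X gives 9>2]
(B,P,X): not NE [P3→Y gives 8>6]
(B,P,Y): not NE [P1→D gives 9>4; P2→S gives 7>5]
(B,Q,X): not NE [P1→C gives 11>9]
(B,Q,Y): not NE [P1→C gives 9>5; P2→S gives 7>5; P3→X gives 4>3]
(B,R,X): not NE [P1→D gives 9>4; P2→Q gives 5>3]
(B,R,Y): not NE [P2→S gives 7>0; P3→X gives 6>1]
(B,S,X): not NE [P1→D gives 9>4; P2→Q gives 5>0]
(B,S,Y): not NE [P3→X gives 1>0]
(C,P,X): not NE [P1→B gives 9>7; P3→Y gives 8>0]
(C,P,Y): not NE [P1→D gives 9>6]
(C,Q,X): not NE [P2→P gives 11>9]
(C,Q,Y): not NE [P2→S gives 9>0; P3→X gives 5>1]
(C,R,X): not NE [P1→D gives 9>7; P2→P gives 11>6; P3→Y gives 2>1]
(C,R,Y): not NE [P1→B gives 9>2; P2→S gives 9>1]
(C,S,X): not NE [P1→D gives 9>2; P2→P gives 11>7; P3→Y gives 9>4]
(C,S,Y): not NE [P1→B gives 8>7]
(D,P,X): not NE [P1→B gives 9>2; P2→S gives 10>5; P3→Y gives 9>6]
(D,P,Y): not NE [P2→R gives 9>2]
(D,Q,X): not NE [P1→C gives 11>3; P2→S gives 10>5]
(D,Q,Y): not NE [P1→C gives 9>3; P2→R gives 9>5; P3→X gives 8>7]
(D,R,X): not NE [P2→S gives 10>9]
(D,R,Y): not NE [P1→B gives 9>2; P3→X gives 4>1]
(D,S,X): NE
(D,S,Y): not NE [P1→B gives 8>7; P2→R gives 9>3; P3→X gives 8>1]

NE set: (D,S,X)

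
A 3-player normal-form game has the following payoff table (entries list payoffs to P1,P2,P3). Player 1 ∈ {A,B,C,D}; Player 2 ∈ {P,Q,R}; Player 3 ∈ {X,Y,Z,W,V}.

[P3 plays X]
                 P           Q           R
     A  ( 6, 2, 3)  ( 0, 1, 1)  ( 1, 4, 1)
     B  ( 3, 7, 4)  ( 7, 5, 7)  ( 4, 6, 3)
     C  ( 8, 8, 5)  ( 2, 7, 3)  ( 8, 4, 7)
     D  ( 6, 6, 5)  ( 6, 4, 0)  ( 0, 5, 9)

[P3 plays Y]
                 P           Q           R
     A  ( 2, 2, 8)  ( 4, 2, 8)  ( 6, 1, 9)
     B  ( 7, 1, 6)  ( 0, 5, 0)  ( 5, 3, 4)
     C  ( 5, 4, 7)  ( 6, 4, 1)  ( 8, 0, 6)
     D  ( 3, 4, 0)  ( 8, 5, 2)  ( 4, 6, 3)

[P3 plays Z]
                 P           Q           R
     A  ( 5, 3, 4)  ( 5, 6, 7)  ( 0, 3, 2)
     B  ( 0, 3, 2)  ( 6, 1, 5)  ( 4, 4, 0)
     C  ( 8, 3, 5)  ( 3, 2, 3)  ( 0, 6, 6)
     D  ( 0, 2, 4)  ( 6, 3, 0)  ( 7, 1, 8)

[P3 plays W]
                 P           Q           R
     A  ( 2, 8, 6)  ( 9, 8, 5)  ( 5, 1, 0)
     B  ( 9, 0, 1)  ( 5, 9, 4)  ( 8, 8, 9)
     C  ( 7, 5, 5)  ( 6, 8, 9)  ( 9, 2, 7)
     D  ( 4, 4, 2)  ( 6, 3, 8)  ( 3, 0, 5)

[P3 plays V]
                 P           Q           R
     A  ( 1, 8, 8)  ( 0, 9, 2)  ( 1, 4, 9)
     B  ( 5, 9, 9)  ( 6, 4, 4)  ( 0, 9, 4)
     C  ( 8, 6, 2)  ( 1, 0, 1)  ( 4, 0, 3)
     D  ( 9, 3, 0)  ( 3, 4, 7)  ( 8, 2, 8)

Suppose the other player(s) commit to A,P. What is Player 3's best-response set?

BR_3 = {Y,V}

u_3(X vs A,P) = 3
u_3(Y vs A,P) = 8
u_3(Z vs A,P) = 4
u_3(W vs A,P) = 6
u_3(V vs A,P) = 8
max payoff 8 at {Y,V}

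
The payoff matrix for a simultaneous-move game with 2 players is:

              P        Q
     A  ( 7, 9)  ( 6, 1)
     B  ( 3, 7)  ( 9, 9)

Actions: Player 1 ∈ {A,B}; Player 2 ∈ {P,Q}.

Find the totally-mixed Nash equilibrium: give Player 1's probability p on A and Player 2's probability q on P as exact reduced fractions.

P1 indiff ⇒ q·7+(1-q)·6 = q·3+(1-q)·9 ⇒ q(4) = (1-q)(3) ⇒ q = 3/7
P2 indiff ⇒ p·9+(1-p)·7 = p·1+(1-p)·9 ⇒ p(8) = (1-p)(2) ⇒ p = 1/5

p=1/5, q=3/7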